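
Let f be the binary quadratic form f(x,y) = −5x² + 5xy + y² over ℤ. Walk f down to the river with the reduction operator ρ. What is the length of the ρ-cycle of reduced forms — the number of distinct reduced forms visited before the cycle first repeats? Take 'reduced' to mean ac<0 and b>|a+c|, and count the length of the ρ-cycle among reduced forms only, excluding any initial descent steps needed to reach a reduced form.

D = 45, ⌊√D⌋ = 6
river: ρ → (1,5,-5)
river: ρ → (-5,5,1)
ρ-cycle length = 2 (tail of 0 descent steps not counted)

2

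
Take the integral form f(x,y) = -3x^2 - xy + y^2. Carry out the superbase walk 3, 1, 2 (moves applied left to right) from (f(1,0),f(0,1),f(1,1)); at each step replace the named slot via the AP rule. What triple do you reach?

start (-3,1,-3) = (f(1,0),f(0,1),f(1,1))
replace slot 3: 2·((-3)+1) − (-3) = -1 → (-3,1,-1)
replace slot 1: 2·(1+(-1)) − (-3) = 3 → (3,1,-1)
replace slot 2: 2·(3+(-1)) − 1 = 3 → (3,3,-1)

3,3,-1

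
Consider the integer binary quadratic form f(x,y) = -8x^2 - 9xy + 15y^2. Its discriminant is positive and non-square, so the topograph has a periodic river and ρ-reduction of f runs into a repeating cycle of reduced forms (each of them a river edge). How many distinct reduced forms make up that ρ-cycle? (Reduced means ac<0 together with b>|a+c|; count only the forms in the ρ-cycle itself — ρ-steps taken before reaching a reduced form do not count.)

D = 561, ⌊√D⌋ = 23
descent: ρ → (15,9,-8)  [lands on river]
river: ρ → (-8,23,1)
river: ρ → (1,23,-8)
river: ρ → (-8,9,15)
river: ρ → (15,21,-2)
river: ρ → (-2,23,4)
river: ρ → (4,17,-17)
river: ρ → (-17,17,4)
river: ρ → (4,23,-2)
river: ρ → (-2,21,15)
ρ-cycle length = 10 (tail of 1 descent step not counted)

10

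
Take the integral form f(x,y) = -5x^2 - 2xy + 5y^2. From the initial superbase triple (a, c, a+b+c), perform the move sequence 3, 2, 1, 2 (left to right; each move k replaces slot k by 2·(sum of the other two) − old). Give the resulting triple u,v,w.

start (-5,5,-2) = (f(1,0),f(0,1),f(1,1))
replace slot 3: 2·((-5)+5) − (-2) = 2 → (-5,5,2)
replace slot 2: 2·((-5)+2) − 5 = -11 → (-5,-11,2)
replace slot 1: 2·((-11)+2) − (-5) = -13 → (-13,-11,2)
replace slot 2: 2·((-13)+2) − (-11) = -11 → (-13,-11,2)

-13,-11,2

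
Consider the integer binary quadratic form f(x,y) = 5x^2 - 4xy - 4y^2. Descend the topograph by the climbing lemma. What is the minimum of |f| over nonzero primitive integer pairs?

descent: ρ → (-4,4,5)  [lands on river]
river: ρ → (5,6,-3)
river: ρ → (-3,6,5)
river: ρ → (5,4,-4)
closes: descent 1, river 4
min |a| on river = 3

3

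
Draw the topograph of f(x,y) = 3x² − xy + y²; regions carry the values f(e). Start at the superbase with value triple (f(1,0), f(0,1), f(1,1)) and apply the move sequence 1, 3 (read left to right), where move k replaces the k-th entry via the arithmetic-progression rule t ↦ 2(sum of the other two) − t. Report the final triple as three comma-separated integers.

start (3,1,3) = (f(1,0),f(0,1),f(1,1))
replace slot 1: 2·(1+3) − 3 = 5 → (5,1,3)
replace slot 3: 2·(5+1) − 3 = 9 → (5,1,9)

5,1,9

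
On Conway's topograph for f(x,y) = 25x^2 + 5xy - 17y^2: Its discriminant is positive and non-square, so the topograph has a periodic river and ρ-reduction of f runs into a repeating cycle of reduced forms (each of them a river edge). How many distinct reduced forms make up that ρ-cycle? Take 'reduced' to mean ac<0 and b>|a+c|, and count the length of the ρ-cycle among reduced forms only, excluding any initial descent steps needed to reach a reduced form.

D = 1725, ⌊√D⌋ = 41
descent: ρ → (-17,29,13)  [lands on river]
river: ρ → (13,23,-23)
river: ρ → (-23,23,13)
river: ρ → (13,29,-17)
river: ρ → (-17,39,3)
river: ρ → (3,39,-17)
ρ-cycle length = 6 (tail of 1 descent step not counted)

6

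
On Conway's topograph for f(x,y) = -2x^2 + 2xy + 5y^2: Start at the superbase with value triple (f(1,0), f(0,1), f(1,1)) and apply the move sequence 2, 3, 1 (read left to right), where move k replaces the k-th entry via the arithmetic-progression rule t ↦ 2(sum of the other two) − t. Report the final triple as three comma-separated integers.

start (-2,5,5) = (f(1,0),f(0,1),f(1,1))
replace slot 2: 2·((-2)+5) − 5 = 1 → (-2,1,5)
replace slot 3: 2·((-2)+1) − 5 = -7 → (-2,1,-7)
replace slot 1: 2·(1+(-7)) − (-2) = -10 → (-10,1,-7)

-10,1,-7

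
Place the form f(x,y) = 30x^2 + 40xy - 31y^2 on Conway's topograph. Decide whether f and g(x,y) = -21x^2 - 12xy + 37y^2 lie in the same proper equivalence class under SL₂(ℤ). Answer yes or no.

D₁ = 5320, D₂ = 3252
discriminants differ ⇒ not SL₂(ℤ)-equivalent

no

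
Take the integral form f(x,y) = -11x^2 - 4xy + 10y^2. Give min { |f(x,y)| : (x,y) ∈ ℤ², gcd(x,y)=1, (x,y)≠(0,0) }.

descent: ρ → (10,4,-11)  [lands on river]
river: ρ → (-11,18,3)
river: ρ → (3,18,-11)
river: ρ → (-11,4,10)
river: ρ → (10,16,-5)
river: ρ → (-5,14,13)
river: ρ → (13,12,-6)
river: ρ → (-6,12,13)
river: ρ → (13,14,-5)
river: ρ → (-5,16,10)
closes: descent 1, river 10
min |a| on river = 3

3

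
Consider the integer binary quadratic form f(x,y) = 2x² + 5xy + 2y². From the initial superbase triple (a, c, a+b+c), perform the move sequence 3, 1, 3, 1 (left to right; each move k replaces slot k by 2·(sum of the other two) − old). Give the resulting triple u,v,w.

start (2,2,9) = (f(1,0),f(0,1),f(1,1))
replace slot 3: 2·(2+2) − 9 = -1 → (2,2,-1)
replace slot 1: 2·(2+(-1)) − 2 = 0 → (0,2,-1)
replace slot 3: 2·(0+2) − (-1) = 5 → (0,2,5)
replace slot 1: 2·(2+5) − 0 = 14 → (14,2,5)

14,2,5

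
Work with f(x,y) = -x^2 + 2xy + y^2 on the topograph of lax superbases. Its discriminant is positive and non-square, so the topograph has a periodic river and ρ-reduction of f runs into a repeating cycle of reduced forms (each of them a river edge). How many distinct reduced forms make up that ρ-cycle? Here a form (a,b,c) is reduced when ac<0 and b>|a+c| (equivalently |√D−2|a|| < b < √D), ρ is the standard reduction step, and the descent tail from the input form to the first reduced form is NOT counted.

D = 8, ⌊√D⌋ = 2
river: ρ → (1,2,-1)
river: ρ → (-1,2,1)
ρ-cycle length = 2 (tail of 0 descent steps not counted)

2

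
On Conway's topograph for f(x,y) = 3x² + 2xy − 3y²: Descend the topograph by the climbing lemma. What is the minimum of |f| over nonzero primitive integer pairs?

river: ρ → (-3,4,2)
river: ρ → (2,4,-3)
river: ρ → (-3,2,3)
river: ρ → (3,4,-2)
river: ρ → (-2,4,3)
river: ρ → (3,2,-3)
closes: descent 0, river 6
min |a| on river = 2

2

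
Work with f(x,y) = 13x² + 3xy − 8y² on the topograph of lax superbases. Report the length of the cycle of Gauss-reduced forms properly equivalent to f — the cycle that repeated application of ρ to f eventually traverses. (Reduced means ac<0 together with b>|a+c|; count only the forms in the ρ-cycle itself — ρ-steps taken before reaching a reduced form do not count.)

D = 425, ⌊√D⌋ = 20
descent: ρ → (-8,13,8)  [lands on river]
river: ρ → (8,19,-2)
river: ρ → (-2,17,17)
river: ρ → (17,17,-2)
river: ρ → (-2,19,8)
river: ρ → (8,13,-8)
river: ρ → (-8,19,2)
river: ρ → (2,17,-17)
river: ρ → (-17,17,2)
river: ρ → (2,19,-8)
ρ-cycle length = 10 (tail of 1 descent step not counted)

10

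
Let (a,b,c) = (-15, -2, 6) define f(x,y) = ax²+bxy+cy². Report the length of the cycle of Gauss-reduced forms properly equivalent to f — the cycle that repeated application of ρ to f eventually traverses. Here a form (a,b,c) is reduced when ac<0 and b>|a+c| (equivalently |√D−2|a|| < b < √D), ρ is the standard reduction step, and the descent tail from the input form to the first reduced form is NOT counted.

D = 364, ⌊√D⌋ = 19
descent: ρ → (6,14,-7)  [lands on river]
river: ρ → (-7,14,6)
river: ρ → (6,10,-11)
river: ρ → (-11,12,5)
river: ρ → (5,18,-2)
river: ρ → (-2,18,5)
river: ρ → (5,12,-11)
river: ρ → (-11,10,6)
ρ-cycle length = 8 (tail of 1 descent step not counted)

8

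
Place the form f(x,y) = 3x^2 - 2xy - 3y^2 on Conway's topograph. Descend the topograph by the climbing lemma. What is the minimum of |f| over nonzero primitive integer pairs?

descent: ρ → (-3,2,3)  [lands on river]
river: ρ → (3,4,-2)
river: ρ → (-2,4,3)
river: ρ → (3,2,-3)
river: ρ → (-3,4,2)
river: ρ → (2,4,-3)
closes: descent 1, river 6
min |a| on river = 2

2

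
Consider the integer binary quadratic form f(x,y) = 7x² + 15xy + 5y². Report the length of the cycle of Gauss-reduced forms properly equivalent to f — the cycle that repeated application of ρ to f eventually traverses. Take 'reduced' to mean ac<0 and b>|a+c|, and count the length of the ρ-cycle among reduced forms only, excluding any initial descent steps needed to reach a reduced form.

D = 85, ⌊√D⌋ = 9
descent: ρ → (5,5,-3)  [lands on river]
river: ρ → (-3,7,3)
river: ρ → (3,5,-5)
river: ρ → (-5,5,3)
river: ρ → (3,7,-3)
river: ρ → (-3,5,5)
ρ-cycle length = 6 (tail of 1 descent step not counted)

6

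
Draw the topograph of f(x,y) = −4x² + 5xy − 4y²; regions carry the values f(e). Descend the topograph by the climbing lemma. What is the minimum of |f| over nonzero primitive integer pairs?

translate: b→3 (≡-5 mod 8), so (4,-5,4)→(4,3,3)
flip: (4,3,3)→(3,-3,4)
translate: b→3 (≡-3 mod 6), so (3,-3,4)→(3,3,4)
reduced (well bottom): (3,3,4) with a≤c, −a<b≤a
well minimum |f| = |-3| = 3 (negative-definite)

3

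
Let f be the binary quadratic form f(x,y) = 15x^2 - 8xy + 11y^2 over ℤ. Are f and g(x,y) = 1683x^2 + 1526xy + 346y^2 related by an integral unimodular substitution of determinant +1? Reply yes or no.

D₁ = -596, D₂ = -596
f: flip: (15,-8,11)→(11,8,15)
f: reduced (well bottom): (11,8,15) with a≤c, −a<b≤a
g: flip: (1683,1526,346)→(346,-1526,1683)
g: translate: b→-142 (≡-1526 mod 692), so (346,-1526,1683)→(346,-142,15)
g: flip: (346,-142,15)→(15,142,346)
g: translate: b→-8 (≡142 mod 30), so (15,142,346)→(15,-8,11)
g: flip: (15,-8,11)→(11,8,15)
g: reduced (well bottom): (11,8,15) with a≤c, −a<b≤a
reduced forms (11, 8, 15) vs (11, 8, 15) ⇒ equivalent

yes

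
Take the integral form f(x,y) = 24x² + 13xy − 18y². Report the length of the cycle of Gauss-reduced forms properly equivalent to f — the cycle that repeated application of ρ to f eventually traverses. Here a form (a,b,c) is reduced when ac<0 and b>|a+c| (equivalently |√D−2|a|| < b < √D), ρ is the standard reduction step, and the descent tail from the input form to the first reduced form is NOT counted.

D = 1897, ⌊√D⌋ = 43
river: ρ → (-18,23,19)
river: ρ → (19,15,-22)
river: ρ → (-22,29,12)
river: ρ → (12,43,-1)
river: ρ → (-1,43,12)
river: ρ → (12,29,-22)
river: ρ → (-22,15,19)
river: ρ → (19,23,-18)
river: ρ → (-18,13,24)
river: ρ → (24,35,-7)
river: ρ → (-7,35,24)
river: ρ → (24,13,-18)
ρ-cycle length = 12 (tail of 0 descent steps not counted)

12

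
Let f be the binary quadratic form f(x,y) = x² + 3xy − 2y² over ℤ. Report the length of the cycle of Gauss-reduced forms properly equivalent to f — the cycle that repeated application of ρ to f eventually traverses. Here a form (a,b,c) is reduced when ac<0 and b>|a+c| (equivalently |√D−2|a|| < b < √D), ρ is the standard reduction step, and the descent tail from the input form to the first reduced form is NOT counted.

D = 17, ⌊√D⌋ = 4
river: ρ → (-2,1,2)
river: ρ → (2,3,-1)
river: ρ → (-1,3,2)
river: ρ → (2,1,-2)
river: ρ → (-2,3,1)
river: ρ → (1,3,-2)
ρ-cycle length = 6 (tail of 0 descent steps not counted)

6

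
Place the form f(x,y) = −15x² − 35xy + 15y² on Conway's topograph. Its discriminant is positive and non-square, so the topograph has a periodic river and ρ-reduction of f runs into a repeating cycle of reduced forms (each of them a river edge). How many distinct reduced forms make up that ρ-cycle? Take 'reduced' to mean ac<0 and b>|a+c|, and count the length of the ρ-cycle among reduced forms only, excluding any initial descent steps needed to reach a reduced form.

D = 2125, ⌊√D⌋ = 46
descent: ρ → (15,35,-15)  [lands on river]
river: ρ → (-15,25,25)
river: ρ → (25,25,-15)
river: ρ → (-15,35,15)
river: ρ → (15,25,-25)
river: ρ → (-25,25,15)
ρ-cycle length = 6 (tail of 1 descent step not counted)

6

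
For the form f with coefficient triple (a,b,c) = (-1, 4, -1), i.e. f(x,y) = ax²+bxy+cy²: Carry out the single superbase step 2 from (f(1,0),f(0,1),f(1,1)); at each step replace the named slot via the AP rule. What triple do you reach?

start (-1,-1,2) = (f(1,0),f(0,1),f(1,1))
replace slot 2: 2·((-1)+2) − (-1) = 3 → (-1,3,2)

-1,3,2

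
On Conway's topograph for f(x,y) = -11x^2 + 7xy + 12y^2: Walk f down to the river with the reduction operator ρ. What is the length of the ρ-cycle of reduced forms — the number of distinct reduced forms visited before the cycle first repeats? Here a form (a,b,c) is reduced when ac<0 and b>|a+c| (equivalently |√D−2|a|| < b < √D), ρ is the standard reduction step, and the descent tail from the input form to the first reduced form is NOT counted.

D = 577, ⌊√D⌋ = 24
river: ρ → (12,17,-6)
river: ρ → (-6,19,9)
river: ρ → (9,17,-8)
river: ρ → (-8,15,11)
river: ρ → (11,7,-12)
river: ρ → (-12,17,6)
river: ρ → (6,19,-9)
river: ρ → (-9,17,8)
river: ρ → (8,15,-11)
river: ρ → (-11,7,12)
ρ-cycle length = 10 (tail of 0 descent steps not counted)

10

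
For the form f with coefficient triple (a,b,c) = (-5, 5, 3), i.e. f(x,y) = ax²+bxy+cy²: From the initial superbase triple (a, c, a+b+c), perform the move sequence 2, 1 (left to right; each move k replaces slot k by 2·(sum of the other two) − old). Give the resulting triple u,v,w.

start (-5,3,3) = (f(1,0),f(0,1),f(1,1))
replace slot 2: 2·((-5)+3) − 3 = -7 → (-5,-7,3)
replace slot 1: 2·((-7)+3) − (-5) = -3 → (-3,-7,3)

-3,-7,3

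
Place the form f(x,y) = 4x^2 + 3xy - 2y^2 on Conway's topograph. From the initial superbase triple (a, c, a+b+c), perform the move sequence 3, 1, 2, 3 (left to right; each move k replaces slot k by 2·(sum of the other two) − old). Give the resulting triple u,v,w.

start (4,-2,5) = (f(1,0),f(0,1),f(1,1))
replace slot 3: 2·(4+(-2)) − 5 = -1 → (4,-2,-1)
replace slot 1: 2·((-2)+(-1)) − 4 = -10 → (-10,-2,-1)
replace slot 2: 2·((-10)+(-1)) − (-2) = -20 → (-10,-20,-1)
replace slot 3: 2·((-10)+(-20)) − (-1) = -59 → (-10,-20,-59)

-10,-20,-59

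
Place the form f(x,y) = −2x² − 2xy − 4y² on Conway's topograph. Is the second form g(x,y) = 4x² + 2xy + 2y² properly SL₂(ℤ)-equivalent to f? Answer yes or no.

D₁ = -28, D₂ = -28
f is negative-definite; reduce −f:
−f: reduced (well bottom): (2,2,4) with a≤c, −a<b≤a
flip sign back: reduced form of f is (-2,-2,-4)
g: flip: (4,2,2)→(2,-2,4)
g: translate: b→2 (≡-2 mod 4), so (2,-2,4)→(2,2,4)
g: reduced (well bottom): (2,2,4) with a≤c, −a<b≤a
reduced forms (-2, -2, -4) vs (2, 2, 4) ⇒ inequivalent

no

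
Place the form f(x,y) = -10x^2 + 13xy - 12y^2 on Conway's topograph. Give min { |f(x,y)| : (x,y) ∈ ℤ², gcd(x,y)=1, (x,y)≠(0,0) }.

translate: b→7 (≡-13 mod 20), so (10,-13,12)→(10,7,9)
flip: (10,7,9)→(9,-7,10)
reduced (well bottom): (9,-7,10) with a≤c, −a<b≤a
well minimum |f| = |-9| = 9 (negative-definite)

9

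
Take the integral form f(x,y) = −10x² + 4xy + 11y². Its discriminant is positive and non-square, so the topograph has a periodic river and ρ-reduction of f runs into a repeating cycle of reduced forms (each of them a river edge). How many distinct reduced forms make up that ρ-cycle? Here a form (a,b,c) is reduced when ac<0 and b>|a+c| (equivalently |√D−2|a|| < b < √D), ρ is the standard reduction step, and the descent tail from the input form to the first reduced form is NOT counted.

D = 456, ⌊√D⌋ = 21
river: ρ → (11,18,-3)
river: ρ → (-3,18,11)
river: ρ → (11,4,-10)
river: ρ → (-10,16,5)
river: ρ → (5,14,-13)
river: ρ → (-13,12,6)
river: ρ → (6,12,-13)
river: ρ → (-13,14,5)
river: ρ → (5,16,-10)
river: ρ → (-10,4,11)
ρ-cycle length = 10 (tail of 0 descent steps not counted)

10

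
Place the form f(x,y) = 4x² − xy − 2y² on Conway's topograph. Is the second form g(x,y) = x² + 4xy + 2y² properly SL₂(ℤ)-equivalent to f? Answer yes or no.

D₁ = 33, D₂ = 8
discriminants differ ⇒ not SL₂(ℤ)-equivalent

no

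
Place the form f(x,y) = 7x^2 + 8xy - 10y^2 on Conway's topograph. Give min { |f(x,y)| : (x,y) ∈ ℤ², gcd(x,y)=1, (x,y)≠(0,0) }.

river: ρ → (-10,12,5)
river: ρ → (5,18,-1)
river: ρ → (-1,18,5)
river: ρ → (5,12,-10)
river: ρ → (-10,8,7)
river: ρ → (7,6,-11)
river: ρ → (-11,16,2)
river: ρ → (2,16,-11)
river: ρ → (-11,6,7)
river: ρ → (7,8,-10)
closes: descent 0, river 10
min |a| on river = 1

1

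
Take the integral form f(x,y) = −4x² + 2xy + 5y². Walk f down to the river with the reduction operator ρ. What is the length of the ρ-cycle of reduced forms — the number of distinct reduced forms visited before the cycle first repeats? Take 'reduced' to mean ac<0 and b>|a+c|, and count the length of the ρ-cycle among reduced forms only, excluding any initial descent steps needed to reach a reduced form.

D = 84, ⌊√D⌋ = 9
river: ρ → (5,8,-1)
river: ρ → (-1,8,5)
river: ρ → (5,2,-4)
river: ρ → (-4,6,3)
river: ρ → (3,6,-4)
river: ρ → (-4,2,5)
ρ-cycle length = 6 (tail of 0 descent steps not counted)

6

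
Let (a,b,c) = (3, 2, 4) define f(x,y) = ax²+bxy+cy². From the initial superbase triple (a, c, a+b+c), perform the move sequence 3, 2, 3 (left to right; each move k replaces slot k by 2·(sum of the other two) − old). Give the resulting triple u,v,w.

start (3,4,9) = (f(1,0),f(0,1),f(1,1))
replace slot 3: 2·(3+4) − 9 = 5 → (3,4,5)
replace slot 2: 2·(3+5) − 4 = 12 → (3,12,5)
replace slot 3: 2·(3+12) − 5 = 25 → (3,12,25)

3,12,25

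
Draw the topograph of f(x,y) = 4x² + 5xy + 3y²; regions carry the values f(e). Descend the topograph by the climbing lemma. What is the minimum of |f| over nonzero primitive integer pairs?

translate: b→-3 (≡5 mod 8), so (4,5,3)→(4,-3,2)
flip: (4,-3,2)→(2,3,4)
translate: b→-1 (≡3 mod 4), so (2,3,4)→(2,-1,3)
reduced (well bottom): (2,-1,3) with a≤c, −a<b≤a
well minimum = a = 2

2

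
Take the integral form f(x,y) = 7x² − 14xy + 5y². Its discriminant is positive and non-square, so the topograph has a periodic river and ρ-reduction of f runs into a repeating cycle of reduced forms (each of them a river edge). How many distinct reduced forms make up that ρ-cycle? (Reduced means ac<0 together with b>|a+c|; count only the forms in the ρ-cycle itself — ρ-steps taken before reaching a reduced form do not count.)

D = 56, ⌊√D⌋ = 7
descent: ρ → (5,4,-2)  [lands on river]
river: ρ → (-2,4,5)
river: ρ → (5,6,-1)
river: ρ → (-1,6,5)
ρ-cycle length = 4 (tail of 1 descent step not counted)

4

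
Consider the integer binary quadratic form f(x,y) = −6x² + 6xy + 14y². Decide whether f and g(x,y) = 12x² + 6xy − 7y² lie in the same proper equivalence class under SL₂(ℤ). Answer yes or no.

D₁ = 372, D₂ = 372
river cycle of f (length 2): (-6, 18, 2), (2, 18, -6)
river cycle of g (length 10): (-7, 8, 11), (11, 14, -4), (-4, 18, 3), (3, 18, -4), (-4, 14, 11), (11, 8, -7), (-7, 6, 12), (12, 18, -1), (-1, 18, 12), (12, 6, -7)
cycles differ ⇒ inequivalent

no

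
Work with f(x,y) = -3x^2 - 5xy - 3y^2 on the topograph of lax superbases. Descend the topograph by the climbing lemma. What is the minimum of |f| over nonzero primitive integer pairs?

translate: b→-1 (≡5 mod 6), so (3,5,3)→(3,-1,1)
flip: (3,-1,1)→(1,1,3)
reduced (well bottom): (1,1,3) with a≤c, −a<b≤a
well minimum |f| = |-1| = 1 (negative-definite)

1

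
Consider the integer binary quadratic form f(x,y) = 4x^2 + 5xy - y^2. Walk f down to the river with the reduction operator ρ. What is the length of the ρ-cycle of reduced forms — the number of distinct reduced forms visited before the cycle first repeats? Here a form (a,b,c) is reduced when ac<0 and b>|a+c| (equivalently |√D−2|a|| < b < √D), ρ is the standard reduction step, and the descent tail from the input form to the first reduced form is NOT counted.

D = 41, ⌊√D⌋ = 6
river: ρ → (-1,5,4)
river: ρ → (4,3,-2)
river: ρ → (-2,5,2)
river: ρ → (2,3,-4)
river: ρ → (-4,5,1)
river: ρ → (1,5,-4)
river: ρ → (-4,3,2)
river: ρ → (2,5,-2)
river: ρ → (-2,3,4)
river: ρ → (4,5,-1)
ρ-cycle length = 10 (tail of 0 descent steps not counted)

10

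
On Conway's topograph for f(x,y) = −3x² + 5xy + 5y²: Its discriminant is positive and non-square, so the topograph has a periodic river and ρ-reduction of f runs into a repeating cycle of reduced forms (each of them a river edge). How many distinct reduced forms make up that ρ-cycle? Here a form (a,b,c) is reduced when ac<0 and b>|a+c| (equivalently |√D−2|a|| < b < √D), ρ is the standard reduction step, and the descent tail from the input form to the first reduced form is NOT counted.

D = 85, ⌊√D⌋ = 9
river: ρ → (5,5,-3)
river: ρ → (-3,7,3)
river: ρ → (3,5,-5)
river: ρ → (-5,5,3)
river: ρ → (3,7,-3)
river: ρ → (-3,5,5)
ρ-cycle length = 6 (tail of 0 descent steps not counted)

6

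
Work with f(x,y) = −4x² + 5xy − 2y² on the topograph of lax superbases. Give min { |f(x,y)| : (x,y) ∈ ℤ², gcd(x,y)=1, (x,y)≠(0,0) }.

translate: b→3 (≡-5 mod 8), so (4,-5,2)→(4,3,1)
flip: (4,3,1)→(1,-3,4)
translate: b→1 (≡-3 mod 2), so (1,-3,4)→(1,1,2)
reduced (well bottom): (1,1,2) with a≤c, −a<b≤a
well minimum |f| = |-1| = 1 (negative-definite)

1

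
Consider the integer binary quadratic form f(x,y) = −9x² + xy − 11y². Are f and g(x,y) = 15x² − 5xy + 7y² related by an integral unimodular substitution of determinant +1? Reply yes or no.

D₁ = -395, D₂ = -395
f is negative-definite; reduce −f:
−f: reduced (well bottom): (9,-1,11) with a≤c, −a<b≤a
flip sign back: reduced form of f is (-9,1,-11)
g: flip: (15,-5,7)→(7,5,15)
g: reduced (well bottom): (7,5,15) with a≤c, −a<b≤a
reduced forms (-9, 1, -11) vs (7, 5, 15) ⇒ inequivalent

no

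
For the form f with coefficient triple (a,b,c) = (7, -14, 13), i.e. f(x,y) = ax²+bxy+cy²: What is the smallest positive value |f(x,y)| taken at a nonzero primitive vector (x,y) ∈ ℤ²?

translate: b→0 (≡-14 mod 14), so (7,-14,13)→(7,0,6)
flip: (7,0,6)→(6,0,7)
reduced (well bottom): (6,0,7) with a≤c, −a<b≤a
well minimum = a = 6

6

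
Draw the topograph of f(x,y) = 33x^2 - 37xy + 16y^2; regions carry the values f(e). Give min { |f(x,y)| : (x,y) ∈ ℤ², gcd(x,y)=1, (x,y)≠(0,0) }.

translate: b→29 (≡-37 mod 66), so (33,-37,16)→(33,29,12)
flip: (33,29,12)→(12,-29,33)
translate: b→-5 (≡-29 mod 24), so (12,-29,33)→(12,-5,16)
reduced (well bottom): (12,-5,16) with a≤c, −a<b≤a
well minimum = a = 12

12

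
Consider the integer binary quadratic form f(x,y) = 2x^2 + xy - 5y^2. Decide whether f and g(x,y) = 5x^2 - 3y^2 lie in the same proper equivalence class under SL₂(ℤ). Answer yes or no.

D₁ = 41, D₂ = 60
discriminants differ ⇒ not SL₂(ℤ)-equivalent

no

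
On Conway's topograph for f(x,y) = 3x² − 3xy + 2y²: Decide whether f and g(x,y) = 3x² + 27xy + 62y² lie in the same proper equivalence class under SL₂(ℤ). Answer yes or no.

D₁ = -15, D₂ = -15
f: translate: b→3 (≡-3 mod 6), so (3,-3,2)→(3,3,2)
f: flip: (3,3,2)→(2,-3,3)
f: translate: b→1 (≡-3 mod 4), so (2,-3,3)→(2,1,2)
f: reduced (well bottom): (2,1,2) with a≤c, −a<b≤a
g: translate: b→3 (≡27 mod 6), so (3,27,62)→(3,3,2)
g: flip: (3,3,2)→(2,-3,3)
g: translate: b→1 (≡-3 mod 4), so (2,-3,3)→(2,1,2)
g: reduced (well bottom): (2,1,2) with a≤c, −a<b≤a
reduced forms (2, 1, 2) vs (2, 1, 2) ⇒ equivalent

yes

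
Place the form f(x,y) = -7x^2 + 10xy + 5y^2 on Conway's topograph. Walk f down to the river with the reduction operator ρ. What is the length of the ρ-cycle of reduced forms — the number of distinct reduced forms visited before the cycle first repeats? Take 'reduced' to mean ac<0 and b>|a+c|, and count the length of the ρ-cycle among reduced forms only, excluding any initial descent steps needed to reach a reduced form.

D = 240, ⌊√D⌋ = 15
river: ρ → (5,10,-7)
river: ρ → (-7,4,8)
river: ρ → (8,12,-3)
river: ρ → (-3,12,8)
river: ρ → (8,4,-7)
river: ρ → (-7,10,5)
ρ-cycle length = 6 (tail of 0 descent steps not counted)

6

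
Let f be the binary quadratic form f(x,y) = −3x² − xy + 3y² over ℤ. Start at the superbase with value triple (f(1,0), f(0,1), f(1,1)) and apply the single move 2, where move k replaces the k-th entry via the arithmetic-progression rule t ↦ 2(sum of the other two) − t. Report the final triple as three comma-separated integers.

start (-3,3,-1) = (f(1,0),f(0,1),f(1,1))
replace slot 2: 2·((-3)+(-1)) − 3 = -11 → (-3,-11,-1)

-3,-11,-1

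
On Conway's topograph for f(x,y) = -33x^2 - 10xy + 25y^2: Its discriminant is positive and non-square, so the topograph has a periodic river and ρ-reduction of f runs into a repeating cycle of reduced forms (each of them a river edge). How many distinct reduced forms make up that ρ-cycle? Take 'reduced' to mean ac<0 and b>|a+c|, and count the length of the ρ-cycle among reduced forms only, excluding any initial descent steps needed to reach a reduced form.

D = 3400, ⌊√D⌋ = 58
descent: ρ → (25,10,-33)  [lands on river]
river: ρ → (-33,56,2)
river: ρ → (2,56,-33)
river: ρ → (-33,10,25)
river: ρ → (25,40,-18)
river: ρ → (-18,32,33)
river: ρ → (33,34,-17)
river: ρ → (-17,34,33)
river: ρ → (33,32,-18)
river: ρ → (-18,40,25)
ρ-cycle length = 10 (tail of 1 descent step not counted)

10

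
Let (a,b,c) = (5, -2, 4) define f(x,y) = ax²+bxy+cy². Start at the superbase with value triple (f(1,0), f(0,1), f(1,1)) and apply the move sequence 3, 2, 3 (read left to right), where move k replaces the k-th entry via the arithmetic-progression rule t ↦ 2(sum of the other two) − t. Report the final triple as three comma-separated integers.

start (5,4,7) = (f(1,0),f(0,1),f(1,1))
replace slot 3: 2·(5+4) − 7 = 11 → (5,4,11)
replace slot 2: 2·(5+11) − 4 = 28 → (5,28,11)
replace slot 3: 2·(5+28) − 11 = 55 → (5,28,55)

5,28,55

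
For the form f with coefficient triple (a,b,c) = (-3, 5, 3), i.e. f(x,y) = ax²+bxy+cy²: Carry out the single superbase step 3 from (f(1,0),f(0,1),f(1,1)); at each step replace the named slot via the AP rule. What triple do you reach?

start (-3,3,5) = (f(1,0),f(0,1),f(1,1))
replace slot 3: 2·((-3)+3) − 5 = -5 → (-3,3,-5)

-3,3,-5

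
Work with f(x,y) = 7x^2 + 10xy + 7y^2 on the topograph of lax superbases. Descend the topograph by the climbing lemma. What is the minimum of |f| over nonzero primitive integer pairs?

translate: b→-4 (≡10 mod 14), so (7,10,7)→(7,-4,4)
flip: (7,-4,4)→(4,4,7)
reduced (well bottom): (4,4,7) with a≤c, −a<b≤a
well minimum = a = 4

4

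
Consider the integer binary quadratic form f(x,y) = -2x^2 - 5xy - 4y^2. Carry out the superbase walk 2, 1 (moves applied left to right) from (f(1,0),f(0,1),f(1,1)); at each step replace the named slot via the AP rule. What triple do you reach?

start (-2,-4,-11) = (f(1,0),f(0,1),f(1,1))
replace slot 2: 2·((-2)+(-11)) − (-4) = -22 → (-2,-22,-11)
replace slot 1: 2·((-22)+(-11)) − (-2) = -64 → (-64,-22,-11)

-64,-22,-11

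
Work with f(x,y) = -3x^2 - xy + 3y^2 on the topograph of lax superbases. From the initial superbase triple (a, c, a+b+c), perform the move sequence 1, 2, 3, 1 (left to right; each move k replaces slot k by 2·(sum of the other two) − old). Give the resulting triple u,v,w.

start (-3,3,-1) = (f(1,0),f(0,1),f(1,1))
replace slot 1: 2·(3+(-1)) − (-3) = 7 → (7,3,-1)
replace slot 2: 2·(7+(-1)) − 3 = 9 → (7,9,-1)
replace slot 3: 2·(7+9) − (-1) = 33 → (7,9,33)
replace slot 1: 2·(9+33) − 7 = 77 → (77,9,33)

77,9,33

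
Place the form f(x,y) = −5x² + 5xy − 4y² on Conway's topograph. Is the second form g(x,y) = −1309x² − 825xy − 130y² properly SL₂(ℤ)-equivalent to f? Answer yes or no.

D₁ = -55, D₂ = -55
f is negative-definite; reduce −f:
−f: translate: b→5 (≡-5 mod 10), so (5,-5,4)→(5,5,4)
−f: flip: (5,5,4)→(4,-5,5)
−f: translate: b→3 (≡-5 mod 8), so (4,-5,5)→(4,3,4)
−f: reduced (well bottom): (4,3,4) with a≤c, −a<b≤a
flip sign back: reduced form of f is (-4,-3,-4)
g is negative-definite; reduce −g:
−g: flip: (1309,825,130)→(130,-825,1309)
−g: translate: b→-45 (≡-825 mod 260), so (130,-825,1309)→(130,-45,4)
−g: flip: (130,-45,4)→(4,45,130)
−g: translate: b→-3 (≡45 mod 8), so (4,45,130)→(4,-3,4)
−g: flip: (4,-3,4)→(4,3,4)
−g: reduced (well bottom): (4,3,4) with a≤c, −a<b≤a
flip sign back: reduced form of g is (-4,-3,-4)
reduced forms (-4, -3, -4) vs (-4, -3, -4) ⇒ equivalent

yes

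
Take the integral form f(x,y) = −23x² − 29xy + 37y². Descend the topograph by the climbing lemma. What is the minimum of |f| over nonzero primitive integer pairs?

descent: ρ → (37,29,-23)  [lands on river]
river: ρ → (-23,63,3)
river: ρ → (3,63,-23)
river: ρ → (-23,29,37)
river: ρ → (37,45,-15)
river: ρ → (-15,45,37)
closes: descent 1, river 6
min |a| on river = 3

3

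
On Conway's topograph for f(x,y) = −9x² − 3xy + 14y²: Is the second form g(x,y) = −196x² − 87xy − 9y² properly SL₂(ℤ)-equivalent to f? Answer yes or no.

D₁ = 513, D₂ = 513
river cycle of f (length 16): (-9, 15, 8), (8, 17, -7), (-7, 11, 14), (14, 17, -4), (-4, 15, 18), (18, 21, -1), (-1, 21, 18), (18, 15, -4), (-4, 17, 14), (14, 11, -7), … (6 more)
river cycle of g (length 16): (-9, 15, 8), (8, 17, -7), (-7, 11, 14), (14, 17, -4), (-4, 15, 18), (18, 21, -1), (-1, 21, 18), (18, 15, -4), (-4, 17, 14), (14, 11, -7), … (6 more)
cycles coincide ⇒ equivalent

yes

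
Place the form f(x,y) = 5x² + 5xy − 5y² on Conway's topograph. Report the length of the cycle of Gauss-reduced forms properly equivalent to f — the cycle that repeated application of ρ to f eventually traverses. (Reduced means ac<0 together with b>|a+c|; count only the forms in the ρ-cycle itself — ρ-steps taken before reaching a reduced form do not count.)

D = 125, ⌊√D⌋ = 11
river: ρ → (-5,5,5)
river: ρ → (5,5,-5)
ρ-cycle length = 2 (tail of 0 descent steps not counted)

2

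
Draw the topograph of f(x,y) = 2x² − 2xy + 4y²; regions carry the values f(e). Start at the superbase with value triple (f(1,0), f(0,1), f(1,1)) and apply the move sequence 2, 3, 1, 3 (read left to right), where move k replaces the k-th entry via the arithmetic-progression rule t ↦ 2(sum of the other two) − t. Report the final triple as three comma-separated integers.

start (2,4,4) = (f(1,0),f(0,1),f(1,1))
replace slot 2: 2·(2+4) − 4 = 8 → (2,8,4)
replace slot 3: 2·(2+8) − 4 = 16 → (2,8,16)
replace slot 1: 2·(8+16) − 2 = 46 → (46,8,16)
replace slot 3: 2·(46+8) − 16 = 92 → (46,8,92)

46,8,92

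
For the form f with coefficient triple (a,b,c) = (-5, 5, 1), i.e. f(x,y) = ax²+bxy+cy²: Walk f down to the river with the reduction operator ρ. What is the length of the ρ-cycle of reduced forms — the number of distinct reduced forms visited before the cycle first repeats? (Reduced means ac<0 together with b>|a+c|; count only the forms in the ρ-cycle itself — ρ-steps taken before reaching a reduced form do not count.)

D = 45, ⌊√D⌋ = 6
river: ρ → (1,5,-5)
river: ρ → (-5,5,1)
ρ-cycle length = 2 (tail of 0 descent steps not counted)

2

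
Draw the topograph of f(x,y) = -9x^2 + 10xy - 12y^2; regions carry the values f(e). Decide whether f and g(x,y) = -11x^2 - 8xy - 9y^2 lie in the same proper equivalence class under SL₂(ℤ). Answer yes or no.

D₁ = -332, D₂ = -332
f is negative-definite; reduce −f:
−f: translate: b→8 (≡-10 mod 18), so (9,-10,12)→(9,8,11)
−f: reduced (well bottom): (9,8,11) with a≤c, −a<b≤a
flip sign back: reduced form of f is (-9,-8,-11)
g is negative-definite; reduce −g:
−g: flip: (11,8,9)→(9,-8,11)
−g: reduced (well bottom): (9,-8,11) with a≤c, −a<b≤a
flip sign back: reduced form of g is (-9,8,-11)
reduced forms (-9, -8, -11) vs (-9, 8, -11) ⇒ inequivalent

no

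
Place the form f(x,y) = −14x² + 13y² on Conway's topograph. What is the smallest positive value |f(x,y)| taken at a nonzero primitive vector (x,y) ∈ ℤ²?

descent: ρ → (13,26,-1)  [lands on river]
river: ρ → (-1,26,13)
closes: descent 1, river 2
min |a| on river = 1

1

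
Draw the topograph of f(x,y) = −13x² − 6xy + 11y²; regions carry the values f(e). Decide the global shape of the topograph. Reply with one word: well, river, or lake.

D = b²−4ac = (-6)² − 4·(-13)·11 = 608
D > 0 non-square ⇒ indefinite ⇒ periodic river

river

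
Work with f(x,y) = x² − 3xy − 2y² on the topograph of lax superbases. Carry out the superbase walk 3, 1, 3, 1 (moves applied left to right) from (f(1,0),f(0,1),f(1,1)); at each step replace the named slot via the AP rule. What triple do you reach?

start (1,-2,-4) = (f(1,0),f(0,1),f(1,1))
replace slot 3: 2·(1+(-2)) − (-4) = 2 → (1,-2,2)
replace slot 1: 2·((-2)+2) − 1 = -1 → (-1,-2,2)
replace slot 3: 2·((-1)+(-2)) − 2 = -8 → (-1,-2,-8)
replace slot 1: 2·((-2)+(-8)) − (-1) = -19 → (-19,-2,-8)

-19,-2,-8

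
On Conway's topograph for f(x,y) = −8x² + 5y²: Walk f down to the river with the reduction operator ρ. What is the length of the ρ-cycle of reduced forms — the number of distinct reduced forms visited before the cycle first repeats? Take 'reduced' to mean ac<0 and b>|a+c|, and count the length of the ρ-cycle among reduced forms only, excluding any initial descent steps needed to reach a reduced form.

D = 160, ⌊√D⌋ = 12
descent: ρ → (5,10,-3)  [lands on river]
river: ρ → (-3,8,8)
river: ρ → (8,8,-3)
river: ρ → (-3,10,5)
ρ-cycle length = 4 (tail of 1 descent step not counted)

4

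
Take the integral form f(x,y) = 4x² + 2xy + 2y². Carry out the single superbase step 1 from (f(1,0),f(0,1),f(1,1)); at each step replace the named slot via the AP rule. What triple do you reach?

start (4,2,8) = (f(1,0),f(0,1),f(1,1))
replace slot 1: 2·(2+8) − 4 = 16 → (16,2,8)

16,2,8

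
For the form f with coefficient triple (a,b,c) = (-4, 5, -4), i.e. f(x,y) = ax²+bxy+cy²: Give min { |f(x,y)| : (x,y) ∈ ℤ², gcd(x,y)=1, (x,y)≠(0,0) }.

translate: b→3 (≡-5 mod 8), so (4,-5,4)→(4,3,3)
flip: (4,3,3)→(3,-3,4)
translate: b→3 (≡-3 mod 6), so (3,-3,4)→(3,3,4)
reduced (well bottom): (3,3,4) with a≤c, −a<b≤a
well minimum |f| = |-3| = 3 (negative-definite)

3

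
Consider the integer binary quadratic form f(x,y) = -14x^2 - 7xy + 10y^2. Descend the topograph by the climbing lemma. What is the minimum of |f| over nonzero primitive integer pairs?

descent: ρ → (10,7,-14)  [lands on river]
river: ρ → (-14,21,3)
river: ρ → (3,21,-14)
river: ρ → (-14,7,10)
river: ρ → (10,13,-11)
river: ρ → (-11,9,12)
river: ρ → (12,15,-8)
river: ρ → (-8,17,10)
river: ρ → (10,23,-2)
river: ρ → (-2,21,21)
river: ρ → (21,21,-2)
river: ρ → (-2,23,10)
river: ρ → (10,17,-8)
river: ρ → (-8,15,12)
river: ρ → (12,9,-11)
river: ρ → (-11,13,10)
closes: descent 1, river 16
min |a| on river = 2

2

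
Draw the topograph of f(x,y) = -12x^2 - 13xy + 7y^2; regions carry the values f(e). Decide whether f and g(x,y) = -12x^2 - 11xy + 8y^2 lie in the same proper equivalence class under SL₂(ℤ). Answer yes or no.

D₁ = 505, D₂ = 505
river cycle of f (length 8): (7, 13, -12), (-12, 11, 8), (8, 21, -2), (-2, 19, 18), (18, 17, -3), (-3, 19, 12), (12, 5, -10), (-10, 15, 7)
river cycle of g (length 8): (8, 11, -12), (-12, 13, 7), (7, 15, -10), (-10, 5, 12), (12, 19, -3), (-3, 17, 18), (18, 19, -2), (-2, 21, 8)
cycles differ ⇒ inequivalent

no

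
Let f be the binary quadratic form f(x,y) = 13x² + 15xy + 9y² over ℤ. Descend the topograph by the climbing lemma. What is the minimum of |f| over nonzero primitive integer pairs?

translate: b→-11 (≡15 mod 26), so (13,15,9)→(13,-11,7)
flip: (13,-11,7)→(7,11,13)
translate: b→-3 (≡11 mod 14), so (7,11,13)→(7,-3,9)
reduced (well bottom): (7,-3,9) with a≤c, −a<b≤a
well minimum = a = 7

7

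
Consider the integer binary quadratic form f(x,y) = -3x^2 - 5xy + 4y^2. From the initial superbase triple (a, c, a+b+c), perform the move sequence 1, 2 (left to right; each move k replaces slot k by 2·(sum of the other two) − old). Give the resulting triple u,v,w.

start (-3,4,-4) = (f(1,0),f(0,1),f(1,1))
replace slot 1: 2·(4+(-4)) − (-3) = 3 → (3,4,-4)
replace slot 2: 2·(3+(-4)) − 4 = -6 → (3,-6,-4)

3,-6,-4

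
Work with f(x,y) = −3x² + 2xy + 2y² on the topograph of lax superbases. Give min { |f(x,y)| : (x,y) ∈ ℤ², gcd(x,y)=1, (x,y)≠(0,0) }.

river: ρ → (2,2,-3)
river: ρ → (-3,4,1)
river: ρ → (1,4,-3)
river: ρ → (-3,2,2)
closes: descent 0, river 4
min |a| on river = 1

1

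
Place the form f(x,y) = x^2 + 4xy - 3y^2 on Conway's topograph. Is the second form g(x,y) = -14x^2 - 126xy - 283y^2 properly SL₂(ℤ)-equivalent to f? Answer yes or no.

D₁ = 28, D₂ = 28
river cycle of f (length 4): (-3, 2, 2), (2, 2, -3), (-3, 4, 1), (1, 4, -3)
river cycle of g (length 4): (-3, 4, 1), (1, 4, -3), (-3, 2, 2), (2, 2, -3)
cycles coincide ⇒ equivalent

yes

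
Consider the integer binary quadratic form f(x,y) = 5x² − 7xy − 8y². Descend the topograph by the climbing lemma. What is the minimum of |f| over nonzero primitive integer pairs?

descent: ρ → (-8,7,5)  [lands on river]
river: ρ → (5,13,-2)
river: ρ → (-2,11,11)
river: ρ → (11,11,-2)
river: ρ → (-2,13,5)
river: ρ → (5,7,-8)
river: ρ → (-8,9,4)
river: ρ → (4,7,-10)
river: ρ → (-10,13,1)
river: ρ → (1,13,-10)
river: ρ → (-10,7,4)
river: ρ → (4,9,-8)
closes: descent 1, river 12
min |a| on river = 1

1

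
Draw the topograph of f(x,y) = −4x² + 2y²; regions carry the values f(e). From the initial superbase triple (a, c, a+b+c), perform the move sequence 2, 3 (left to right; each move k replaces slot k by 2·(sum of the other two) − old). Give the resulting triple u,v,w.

start (-4,2,-2) = (f(1,0),f(0,1),f(1,1))
replace slot 2: 2·((-4)+(-2)) − 2 = -14 → (-4,-14,-2)
replace slot 3: 2·((-4)+(-14)) − (-2) = -34 → (-4,-14,-34)

-4,-14,-34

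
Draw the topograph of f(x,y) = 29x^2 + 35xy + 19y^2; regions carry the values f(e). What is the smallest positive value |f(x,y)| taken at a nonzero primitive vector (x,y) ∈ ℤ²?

translate: b→-23 (≡35 mod 58), so (29,35,19)→(29,-23,13)
flip: (29,-23,13)→(13,23,29)
translate: b→-3 (≡23 mod 26), so (13,23,29)→(13,-3,19)
reduced (well bottom): (13,-3,19) with a≤c, −a<b≤a
well minimum = a = 13

13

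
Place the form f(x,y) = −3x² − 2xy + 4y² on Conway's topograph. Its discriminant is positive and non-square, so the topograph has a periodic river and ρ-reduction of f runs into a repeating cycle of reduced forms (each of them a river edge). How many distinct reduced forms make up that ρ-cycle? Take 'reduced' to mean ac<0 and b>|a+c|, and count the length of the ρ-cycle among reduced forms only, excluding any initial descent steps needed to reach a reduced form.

D = 52, ⌊√D⌋ = 7
descent: ρ → (4,2,-3)  [lands on river]
river: ρ → (-3,4,3)
river: ρ → (3,2,-4)
river: ρ → (-4,6,1)
river: ρ → (1,6,-4)
river: ρ → (-4,2,3)
river: ρ → (3,4,-3)
river: ρ → (-3,2,4)
river: ρ → (4,6,-1)
river: ρ → (-1,6,4)
ρ-cycle length = 10 (tail of 1 descent step not counted)

10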